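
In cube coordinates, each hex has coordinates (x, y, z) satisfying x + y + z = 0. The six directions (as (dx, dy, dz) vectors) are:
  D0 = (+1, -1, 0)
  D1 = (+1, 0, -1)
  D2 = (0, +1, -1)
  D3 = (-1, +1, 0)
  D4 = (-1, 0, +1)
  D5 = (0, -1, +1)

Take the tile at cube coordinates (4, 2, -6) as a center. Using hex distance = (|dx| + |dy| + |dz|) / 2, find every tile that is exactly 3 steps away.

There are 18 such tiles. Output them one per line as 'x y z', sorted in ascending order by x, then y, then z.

Walk ring at distance 3 from (4, 2, -6):
Start at center + D4*3 = (1, 2, -3)
  hex 0: (1, 2, -3)
  hex 1: (2, 1, -3)
  hex 2: (3, 0, -3)
  hex 3: (4, -1, -3)
  hex 4: (5, -1, -4)
  hex 5: (6, -1, -5)
  hex 6: (7, -1, -6)
  hex 7: (7, 0, -7)
  hex 8: (7, 1, -8)
  hex 9: (7, 2, -9)
  hex 10: (6, 3, -9)
  hex 11: (5, 4, -9)
  hex 12: (4, 5, -9)
  hex 13: (3, 5, -8)
  hex 14: (2, 5, -7)
  hex 15: (1, 5, -6)
  hex 16: (1, 4, -5)
  hex 17: (1, 3, -4)
Sorted: 18 hexes.

Answer: 1 2 -3
1 3 -4
1 4 -5
1 5 -6
2 1 -3
2 5 -7
3 0 -3
3 5 -8
4 -1 -3
4 5 -9
5 -1 -4
5 4 -9
6 -1 -5
6 3 -9
7 -1 -6
7 0 -7
7 1 -8
7 2 -9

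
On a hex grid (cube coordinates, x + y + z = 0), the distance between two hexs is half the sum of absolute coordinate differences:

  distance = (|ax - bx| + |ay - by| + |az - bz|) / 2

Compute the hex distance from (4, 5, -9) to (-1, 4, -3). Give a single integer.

|ax - bx| = |4 - (-1)| = 5
|ay - by| = |5 - 4| = 1
|az - bz| = |-9 - (-3)| = 6
distance = (5 + 1 + 6) / 2 = 12 / 2 = 6

Answer: 6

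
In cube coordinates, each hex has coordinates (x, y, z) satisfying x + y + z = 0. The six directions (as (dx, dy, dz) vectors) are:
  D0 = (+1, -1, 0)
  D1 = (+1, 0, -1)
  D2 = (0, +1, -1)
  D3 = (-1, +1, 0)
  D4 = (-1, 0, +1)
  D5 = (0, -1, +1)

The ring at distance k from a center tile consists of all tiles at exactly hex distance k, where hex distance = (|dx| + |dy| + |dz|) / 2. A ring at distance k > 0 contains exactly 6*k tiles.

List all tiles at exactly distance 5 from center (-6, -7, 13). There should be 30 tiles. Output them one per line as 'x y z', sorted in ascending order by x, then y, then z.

Answer: -11 -7 18
-11 -6 17
-11 -5 16
-11 -4 15
-11 -3 14
-11 -2 13
-10 -8 18
-10 -2 12
-9 -9 18
-9 -2 11
-8 -10 18
-8 -2 10
-7 -11 18
-7 -2 9
-6 -12 18
-6 -2 8
-5 -12 17
-5 -3 8
-4 -12 16
-4 -4 8
-3 -12 15
-3 -5 8
-2 -12 14
-2 -6 8
-1 -12 13
-1 -11 12
-1 -10 11
-1 -9 10
-1 -8 9
-1 -7 8

Derivation:
Walk ring at distance 5 from (-6, -7, 13):
Start at center + D4*5 = (-11, -7, 18)
  hex 0: (-11, -7, 18)
  hex 1: (-10, -8, 18)
  hex 2: (-9, -9, 18)
  hex 3: (-8, -10, 18)
  hex 4: (-7, -11, 18)
  hex 5: (-6, -12, 18)
  hex 6: (-5, -12, 17)
  hex 7: (-4, -12, 16)
  hex 8: (-3, -12, 15)
  hex 9: (-2, -12, 14)
  hex 10: (-1, -12, 13)
  hex 11: (-1, -11, 12)
  hex 12: (-1, -10, 11)
  hex 13: (-1, -9, 10)
  hex 14: (-1, -8, 9)
  hex 15: (-1, -7, 8)
  hex 16: (-2, -6, 8)
  hex 17: (-3, -5, 8)
  hex 18: (-4, -4, 8)
  hex 19: (-5, -3, 8)
  hex 20: (-6, -2, 8)
  hex 21: (-7, -2, 9)
  hex 22: (-8, -2, 10)
  hex 23: (-9, -2, 11)
  hex 24: (-10, -2, 12)
  hex 25: (-11, -2, 13)
  hex 26: (-11, -3, 14)
  hex 27: (-11, -4, 15)
  hex 28: (-11, -5, 16)
  hex 29: (-11, -6, 17)
Sorted: 30 hexes.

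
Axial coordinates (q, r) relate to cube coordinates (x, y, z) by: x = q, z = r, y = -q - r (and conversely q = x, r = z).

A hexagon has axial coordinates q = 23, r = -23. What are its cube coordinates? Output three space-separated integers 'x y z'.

Answer: 23 0 -23

Derivation:
x = q = 23
z = r = -23
y = -x - z = -(23) - (-23) = 0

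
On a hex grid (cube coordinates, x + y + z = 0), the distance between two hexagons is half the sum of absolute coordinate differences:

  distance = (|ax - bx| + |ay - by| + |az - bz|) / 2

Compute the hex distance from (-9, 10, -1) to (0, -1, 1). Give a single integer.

|ax - bx| = |-9 - 0| = 9
|ay - by| = |10 - (-1)| = 11
|az - bz| = |-1 - 1| = 2
distance = (9 + 11 + 2) / 2 = 22 / 2 = 11

Answer: 11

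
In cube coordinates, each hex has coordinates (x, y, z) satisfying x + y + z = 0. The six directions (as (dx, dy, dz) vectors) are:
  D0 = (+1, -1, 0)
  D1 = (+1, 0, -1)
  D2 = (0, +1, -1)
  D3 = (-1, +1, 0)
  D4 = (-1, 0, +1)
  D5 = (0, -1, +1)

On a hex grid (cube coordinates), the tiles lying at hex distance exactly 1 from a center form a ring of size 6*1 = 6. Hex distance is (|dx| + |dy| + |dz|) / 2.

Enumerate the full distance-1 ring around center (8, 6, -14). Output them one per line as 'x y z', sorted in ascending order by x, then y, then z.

Answer: 7 6 -13
7 7 -14
8 5 -13
8 7 -15
9 5 -14
9 6 -15

Derivation:
Walk ring at distance 1 from (8, 6, -14):
Start at center + D4*1 = (7, 6, -13)
  hex 0: (7, 6, -13)
  hex 1: (8, 5, -13)
  hex 2: (9, 5, -14)
  hex 3: (9, 6, -15)
  hex 4: (8, 7, -15)
  hex 5: (7, 7, -14)
Sorted: 6 hexes.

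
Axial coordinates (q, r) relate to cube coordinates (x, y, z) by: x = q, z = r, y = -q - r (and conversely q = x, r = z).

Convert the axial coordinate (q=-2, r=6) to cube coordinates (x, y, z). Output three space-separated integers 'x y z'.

x = q = -2
z = r = 6
y = -x - z = -(-2) - (6) = -4

Answer: -2 -4 6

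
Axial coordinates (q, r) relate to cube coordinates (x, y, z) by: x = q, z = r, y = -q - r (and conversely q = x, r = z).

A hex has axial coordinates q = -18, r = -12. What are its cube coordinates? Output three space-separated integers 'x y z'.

Answer: -18 30 -12

Derivation:
x = q = -18
z = r = -12
y = -x - z = -(-18) - (-12) = 30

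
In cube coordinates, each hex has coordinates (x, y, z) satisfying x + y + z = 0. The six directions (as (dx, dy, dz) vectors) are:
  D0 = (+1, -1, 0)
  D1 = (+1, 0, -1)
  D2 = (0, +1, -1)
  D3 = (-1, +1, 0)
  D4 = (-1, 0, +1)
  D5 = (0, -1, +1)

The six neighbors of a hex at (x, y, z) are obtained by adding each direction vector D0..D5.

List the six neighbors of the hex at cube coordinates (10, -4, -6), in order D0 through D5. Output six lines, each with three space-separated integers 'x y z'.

Answer: 11 -5 -6
11 -4 -7
10 -3 -7
9 -3 -6
9 -4 -5
10 -5 -5

Derivation:
Center: (10, -4, -6). Add each direction:
  D0: (10, -4, -6) + (1, -1, 0) = (11, -5, -6)
  D1: (10, -4, -6) + (1, 0, -1) = (11, -4, -7)
  D2: (10, -4, -6) + (0, 1, -1) = (10, -3, -7)
  D3: (10, -4, -6) + (-1, 1, 0) = (9, -3, -6)
  D4: (10, -4, -6) + (-1, 0, 1) = (9, -4, -5)
  D5: (10, -4, -6) + (0, -1, 1) = (10, -5, -5)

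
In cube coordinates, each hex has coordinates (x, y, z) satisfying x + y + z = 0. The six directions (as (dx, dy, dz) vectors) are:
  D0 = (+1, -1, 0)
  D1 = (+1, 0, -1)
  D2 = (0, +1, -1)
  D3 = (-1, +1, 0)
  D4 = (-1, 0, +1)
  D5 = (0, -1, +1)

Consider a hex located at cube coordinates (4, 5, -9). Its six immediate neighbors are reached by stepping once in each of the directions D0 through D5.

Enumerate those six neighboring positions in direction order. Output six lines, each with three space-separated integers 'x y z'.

Answer: 5 4 -9
5 5 -10
4 6 -10
3 6 -9
3 5 -8
4 4 -8

Derivation:
Center: (4, 5, -9). Add each direction:
  D0: (4, 5, -9) + (1, -1, 0) = (5, 4, -9)
  D1: (4, 5, -9) + (1, 0, -1) = (5, 5, -10)
  D2: (4, 5, -9) + (0, 1, -1) = (4, 6, -10)
  D3: (4, 5, -9) + (-1, 1, 0) = (3, 6, -9)
  D4: (4, 5, -9) + (-1, 0, 1) = (3, 5, -8)
  D5: (4, 5, -9) + (0, -1, 1) = (4, 4, -8)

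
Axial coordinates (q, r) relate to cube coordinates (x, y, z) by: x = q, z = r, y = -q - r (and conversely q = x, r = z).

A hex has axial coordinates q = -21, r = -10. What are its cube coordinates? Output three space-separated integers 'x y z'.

Answer: -21 31 -10

Derivation:
x = q = -21
z = r = -10
y = -x - z = -(-21) - (-10) = 31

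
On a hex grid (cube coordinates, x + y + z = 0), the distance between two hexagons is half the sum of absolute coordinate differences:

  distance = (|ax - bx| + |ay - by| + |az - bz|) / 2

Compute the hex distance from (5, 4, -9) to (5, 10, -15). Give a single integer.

Answer: 6

Derivation:
|ax - bx| = |5 - 5| = 0
|ay - by| = |4 - 10| = 6
|az - bz| = |-9 - (-15)| = 6
distance = (0 + 6 + 6) / 2 = 12 / 2 = 6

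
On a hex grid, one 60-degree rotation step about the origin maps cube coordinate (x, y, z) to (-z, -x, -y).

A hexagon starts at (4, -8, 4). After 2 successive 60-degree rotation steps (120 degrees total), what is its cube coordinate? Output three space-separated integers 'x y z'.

Start: (4, -8, 4)
Step 1: (4, -8, 4) -> (-(4), -(4), -(-8)) = (-4, -4, 8)
Step 2: (-4, -4, 8) -> (-(8), -(-4), -(-4)) = (-8, 4, 4)

Answer: -8 4 4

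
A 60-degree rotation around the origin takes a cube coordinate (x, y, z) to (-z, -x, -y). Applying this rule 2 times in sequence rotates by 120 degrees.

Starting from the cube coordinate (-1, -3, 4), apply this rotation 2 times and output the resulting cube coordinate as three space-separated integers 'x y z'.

Start: (-1, -3, 4)
Step 1: (-1, -3, 4) -> (-(4), -(-1), -(-3)) = (-4, 1, 3)
Step 2: (-4, 1, 3) -> (-(3), -(-4), -(1)) = (-3, 4, -1)

Answer: -3 4 -1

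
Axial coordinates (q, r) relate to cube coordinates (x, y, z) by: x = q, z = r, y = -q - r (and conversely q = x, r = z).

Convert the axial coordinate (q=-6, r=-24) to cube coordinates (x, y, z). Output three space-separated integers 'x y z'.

x = q = -6
z = r = -24
y = -x - z = -(-6) - (-24) = 30

Answer: -6 30 -24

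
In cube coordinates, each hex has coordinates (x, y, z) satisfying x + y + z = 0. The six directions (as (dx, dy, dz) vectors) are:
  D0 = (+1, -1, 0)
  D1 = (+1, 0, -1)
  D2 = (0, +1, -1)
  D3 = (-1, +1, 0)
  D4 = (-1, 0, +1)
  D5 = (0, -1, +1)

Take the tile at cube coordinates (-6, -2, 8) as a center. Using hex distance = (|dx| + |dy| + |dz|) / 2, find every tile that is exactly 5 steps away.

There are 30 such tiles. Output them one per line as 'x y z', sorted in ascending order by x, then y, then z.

Walk ring at distance 5 from (-6, -2, 8):
Start at center + D4*5 = (-11, -2, 13)
  hex 0: (-11, -2, 13)
  hex 1: (-10, -3, 13)
  hex 2: (-9, -4, 13)
  hex 3: (-8, -5, 13)
  hex 4: (-7, -6, 13)
  hex 5: (-6, -7, 13)
  hex 6: (-5, -7, 12)
  hex 7: (-4, -7, 11)
  hex 8: (-3, -7, 10)
  hex 9: (-2, -7, 9)
  hex 10: (-1, -7, 8)
  hex 11: (-1, -6, 7)
  hex 12: (-1, -5, 6)
  hex 13: (-1, -4, 5)
  hex 14: (-1, -3, 4)
  hex 15: (-1, -2, 3)
  hex 16: (-2, -1, 3)
  hex 17: (-3, 0, 3)
  hex 18: (-4, 1, 3)
  hex 19: (-5, 2, 3)
  hex 20: (-6, 3, 3)
  hex 21: (-7, 3, 4)
  hex 22: (-8, 3, 5)
  hex 23: (-9, 3, 6)
  hex 24: (-10, 3, 7)
  hex 25: (-11, 3, 8)
  hex 26: (-11, 2, 9)
  hex 27: (-11, 1, 10)
  hex 28: (-11, 0, 11)
  hex 29: (-11, -1, 12)
Sorted: 30 hexes.

Answer: -11 -2 13
-11 -1 12
-11 0 11
-11 1 10
-11 2 9
-11 3 8
-10 -3 13
-10 3 7
-9 -4 13
-9 3 6
-8 -5 13
-8 3 5
-7 -6 13
-7 3 4
-6 -7 13
-6 3 3
-5 -7 12
-5 2 3
-4 -7 11
-4 1 3
-3 -7 10
-3 0 3
-2 -7 9
-2 -1 3
-1 -7 8
-1 -6 7
-1 -5 6
-1 -4 5
-1 -3 4
-1 -2 3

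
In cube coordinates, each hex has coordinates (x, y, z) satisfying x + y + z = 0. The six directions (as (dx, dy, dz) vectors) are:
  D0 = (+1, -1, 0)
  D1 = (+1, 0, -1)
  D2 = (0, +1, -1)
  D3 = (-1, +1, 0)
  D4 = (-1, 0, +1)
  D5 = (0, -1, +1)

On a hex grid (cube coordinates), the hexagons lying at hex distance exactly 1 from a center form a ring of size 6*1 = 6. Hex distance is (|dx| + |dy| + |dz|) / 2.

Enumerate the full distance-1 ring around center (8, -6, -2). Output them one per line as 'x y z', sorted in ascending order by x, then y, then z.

Answer: 7 -6 -1
7 -5 -2
8 -7 -1
8 -5 -3
9 -7 -2
9 -6 -3

Derivation:
Walk ring at distance 1 from (8, -6, -2):
Start at center + D4*1 = (7, -6, -1)
  hex 0: (7, -6, -1)
  hex 1: (8, -7, -1)
  hex 2: (9, -7, -2)
  hex 3: (9, -6, -3)
  hex 4: (8, -5, -3)
  hex 5: (7, -5, -2)
Sorted: 6 hexes.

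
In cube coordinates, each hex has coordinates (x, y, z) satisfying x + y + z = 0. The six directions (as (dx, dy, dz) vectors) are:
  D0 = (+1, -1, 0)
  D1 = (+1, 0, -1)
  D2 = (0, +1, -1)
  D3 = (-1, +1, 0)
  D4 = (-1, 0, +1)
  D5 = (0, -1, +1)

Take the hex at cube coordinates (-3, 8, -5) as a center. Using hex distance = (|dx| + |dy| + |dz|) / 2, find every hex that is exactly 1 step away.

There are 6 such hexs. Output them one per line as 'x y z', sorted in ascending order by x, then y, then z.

Answer: -4 8 -4
-4 9 -5
-3 7 -4
-3 9 -6
-2 7 -5
-2 8 -6

Derivation:
Walk ring at distance 1 from (-3, 8, -5):
Start at center + D4*1 = (-4, 8, -4)
  hex 0: (-4, 8, -4)
  hex 1: (-3, 7, -4)
  hex 2: (-2, 7, -5)
  hex 3: (-2, 8, -6)
  hex 4: (-3, 9, -6)
  hex 5: (-4, 9, -5)
Sorted: 6 hexes.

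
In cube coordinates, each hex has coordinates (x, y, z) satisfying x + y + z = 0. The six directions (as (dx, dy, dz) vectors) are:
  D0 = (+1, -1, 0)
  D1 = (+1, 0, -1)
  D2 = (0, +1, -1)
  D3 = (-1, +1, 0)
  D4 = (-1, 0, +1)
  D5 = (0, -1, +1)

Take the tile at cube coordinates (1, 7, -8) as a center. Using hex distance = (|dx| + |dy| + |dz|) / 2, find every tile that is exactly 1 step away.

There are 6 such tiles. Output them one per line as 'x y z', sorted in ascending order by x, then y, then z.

Walk ring at distance 1 from (1, 7, -8):
Start at center + D4*1 = (0, 7, -7)
  hex 0: (0, 7, -7)
  hex 1: (1, 6, -7)
  hex 2: (2, 6, -8)
  hex 3: (2, 7, -9)
  hex 4: (1, 8, -9)
  hex 5: (0, 8, -8)
Sorted: 6 hexes.

Answer: 0 7 -7
0 8 -8
1 6 -7
1 8 -9
2 6 -8
2 7 -9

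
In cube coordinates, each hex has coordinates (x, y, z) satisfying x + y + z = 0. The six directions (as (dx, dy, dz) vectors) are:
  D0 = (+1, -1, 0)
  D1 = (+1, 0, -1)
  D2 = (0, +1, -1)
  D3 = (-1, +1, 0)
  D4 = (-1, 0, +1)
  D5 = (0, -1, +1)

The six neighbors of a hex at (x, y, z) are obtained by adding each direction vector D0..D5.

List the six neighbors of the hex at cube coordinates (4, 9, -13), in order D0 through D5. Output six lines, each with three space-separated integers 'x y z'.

Center: (4, 9, -13). Add each direction:
  D0: (4, 9, -13) + (1, -1, 0) = (5, 8, -13)
  D1: (4, 9, -13) + (1, 0, -1) = (5, 9, -14)
  D2: (4, 9, -13) + (0, 1, -1) = (4, 10, -14)
  D3: (4, 9, -13) + (-1, 1, 0) = (3, 10, -13)
  D4: (4, 9, -13) + (-1, 0, 1) = (3, 9, -12)
  D5: (4, 9, -13) + (0, -1, 1) = (4, 8, -12)

Answer: 5 8 -13
5 9 -14
4 10 -14
3 10 -13
3 9 -12
4 8 -12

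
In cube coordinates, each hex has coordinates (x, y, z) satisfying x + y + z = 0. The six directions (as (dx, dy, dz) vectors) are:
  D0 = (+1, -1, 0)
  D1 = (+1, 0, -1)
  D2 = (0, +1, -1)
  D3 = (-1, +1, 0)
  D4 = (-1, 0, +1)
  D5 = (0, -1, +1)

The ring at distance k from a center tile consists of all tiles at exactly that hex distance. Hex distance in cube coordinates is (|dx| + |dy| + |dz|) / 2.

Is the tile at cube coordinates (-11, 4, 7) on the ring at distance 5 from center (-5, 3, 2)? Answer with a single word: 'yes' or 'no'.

|px - cx| = |-11 - (-5)| = 6
|py - cy| = |4 - 3| = 1
|pz - cz| = |7 - 2| = 5
distance = (6+1+5)/2 = 12/2 = 6
radius = 5; distance != radius -> no

Answer: no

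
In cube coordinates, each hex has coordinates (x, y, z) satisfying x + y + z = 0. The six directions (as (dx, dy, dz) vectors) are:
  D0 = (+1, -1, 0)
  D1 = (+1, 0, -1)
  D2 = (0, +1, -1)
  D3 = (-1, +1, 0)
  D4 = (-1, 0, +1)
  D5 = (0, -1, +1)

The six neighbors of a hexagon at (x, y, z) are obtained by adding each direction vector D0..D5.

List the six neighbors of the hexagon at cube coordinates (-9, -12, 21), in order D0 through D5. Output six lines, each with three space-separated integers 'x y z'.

Answer: -8 -13 21
-8 -12 20
-9 -11 20
-10 -11 21
-10 -12 22
-9 -13 22

Derivation:
Center: (-9, -12, 21). Add each direction:
  D0: (-9, -12, 21) + (1, -1, 0) = (-8, -13, 21)
  D1: (-9, -12, 21) + (1, 0, -1) = (-8, -12, 20)
  D2: (-9, -12, 21) + (0, 1, -1) = (-9, -11, 20)
  D3: (-9, -12, 21) + (-1, 1, 0) = (-10, -11, 21)
  D4: (-9, -12, 21) + (-1, 0, 1) = (-10, -12, 22)
  D5: (-9, -12, 21) + (0, -1, 1) = (-9, -13, 22)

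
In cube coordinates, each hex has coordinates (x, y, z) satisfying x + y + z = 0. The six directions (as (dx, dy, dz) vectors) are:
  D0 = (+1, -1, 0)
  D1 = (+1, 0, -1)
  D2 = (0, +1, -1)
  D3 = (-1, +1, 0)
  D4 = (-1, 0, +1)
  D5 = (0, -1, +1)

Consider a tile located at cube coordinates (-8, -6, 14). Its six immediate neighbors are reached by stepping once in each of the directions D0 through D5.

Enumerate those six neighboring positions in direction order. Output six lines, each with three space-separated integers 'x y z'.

Center: (-8, -6, 14). Add each direction:
  D0: (-8, -6, 14) + (1, -1, 0) = (-7, -7, 14)
  D1: (-8, -6, 14) + (1, 0, -1) = (-7, -6, 13)
  D2: (-8, -6, 14) + (0, 1, -1) = (-8, -5, 13)
  D3: (-8, -6, 14) + (-1, 1, 0) = (-9, -5, 14)
  D4: (-8, -6, 14) + (-1, 0, 1) = (-9, -6, 15)
  D5: (-8, -6, 14) + (0, -1, 1) = (-8, -7, 15)

Answer: -7 -7 14
-7 -6 13
-8 -5 13
-9 -5 14
-9 -6 15
-8 -7 15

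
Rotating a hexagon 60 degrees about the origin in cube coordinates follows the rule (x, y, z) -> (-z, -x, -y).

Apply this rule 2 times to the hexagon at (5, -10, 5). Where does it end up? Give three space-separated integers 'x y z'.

Answer: -10 5 5

Derivation:
Start: (5, -10, 5)
Step 1: (5, -10, 5) -> (-(5), -(5), -(-10)) = (-5, -5, 10)
Step 2: (-5, -5, 10) -> (-(10), -(-5), -(-5)) = (-10, 5, 5)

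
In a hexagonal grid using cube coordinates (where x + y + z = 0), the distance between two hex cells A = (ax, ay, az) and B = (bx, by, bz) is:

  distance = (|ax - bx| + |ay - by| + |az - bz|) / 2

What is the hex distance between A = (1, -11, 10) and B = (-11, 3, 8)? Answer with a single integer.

Answer: 14

Derivation:
|ax - bx| = |1 - (-11)| = 12
|ay - by| = |-11 - 3| = 14
|az - bz| = |10 - 8| = 2
distance = (12 + 14 + 2) / 2 = 28 / 2 = 14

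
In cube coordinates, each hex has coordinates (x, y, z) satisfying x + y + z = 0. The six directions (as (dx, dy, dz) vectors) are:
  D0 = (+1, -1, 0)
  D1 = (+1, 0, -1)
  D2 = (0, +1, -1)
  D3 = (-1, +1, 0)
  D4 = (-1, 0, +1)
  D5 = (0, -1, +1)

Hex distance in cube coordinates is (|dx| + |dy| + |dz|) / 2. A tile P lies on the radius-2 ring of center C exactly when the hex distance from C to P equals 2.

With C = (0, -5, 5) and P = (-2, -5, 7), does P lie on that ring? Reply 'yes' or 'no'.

Answer: yes

Derivation:
|px - cx| = |-2 - 0| = 2
|py - cy| = |-5 - (-5)| = 0
|pz - cz| = |7 - 5| = 2
distance = (2+0+2)/2 = 4/2 = 2
radius = 2; distance == radius -> yes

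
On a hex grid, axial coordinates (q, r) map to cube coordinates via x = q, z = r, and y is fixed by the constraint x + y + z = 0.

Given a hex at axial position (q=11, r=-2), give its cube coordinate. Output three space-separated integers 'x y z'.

x = q = 11
z = r = -2
y = -x - z = -(11) - (-2) = -9

Answer: 11 -9 -2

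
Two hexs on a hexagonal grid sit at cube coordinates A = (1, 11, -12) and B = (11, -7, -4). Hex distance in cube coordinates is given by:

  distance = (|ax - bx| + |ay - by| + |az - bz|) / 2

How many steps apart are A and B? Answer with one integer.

Answer: 18

Derivation:
|ax - bx| = |1 - 11| = 10
|ay - by| = |11 - (-7)| = 18
|az - bz| = |-12 - (-4)| = 8
distance = (10 + 18 + 8) / 2 = 36 / 2 = 18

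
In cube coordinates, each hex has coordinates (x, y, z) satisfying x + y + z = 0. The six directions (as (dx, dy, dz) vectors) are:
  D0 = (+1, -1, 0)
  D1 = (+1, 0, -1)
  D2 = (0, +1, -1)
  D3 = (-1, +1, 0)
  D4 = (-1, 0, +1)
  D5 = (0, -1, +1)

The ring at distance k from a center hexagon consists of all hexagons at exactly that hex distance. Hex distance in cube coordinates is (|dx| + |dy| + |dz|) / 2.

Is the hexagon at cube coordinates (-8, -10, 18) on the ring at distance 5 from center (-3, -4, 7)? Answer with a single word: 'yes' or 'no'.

Answer: no

Derivation:
|px - cx| = |-8 - (-3)| = 5
|py - cy| = |-10 - (-4)| = 6
|pz - cz| = |18 - 7| = 11
distance = (5+6+11)/2 = 22/2 = 11
radius = 5; distance != radius -> no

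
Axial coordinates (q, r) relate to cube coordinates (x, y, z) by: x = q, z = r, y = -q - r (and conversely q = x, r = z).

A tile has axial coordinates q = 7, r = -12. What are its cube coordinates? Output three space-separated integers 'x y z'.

Answer: 7 5 -12

Derivation:
x = q = 7
z = r = -12
y = -x - z = -(7) - (-12) = 5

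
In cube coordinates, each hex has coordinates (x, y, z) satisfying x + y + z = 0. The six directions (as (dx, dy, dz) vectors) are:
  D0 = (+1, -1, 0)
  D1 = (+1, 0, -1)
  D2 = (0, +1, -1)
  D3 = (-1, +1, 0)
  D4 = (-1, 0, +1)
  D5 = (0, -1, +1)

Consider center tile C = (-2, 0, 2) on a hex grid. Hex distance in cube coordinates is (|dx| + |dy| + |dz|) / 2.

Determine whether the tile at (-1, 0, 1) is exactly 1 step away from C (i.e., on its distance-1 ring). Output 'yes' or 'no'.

Answer: yes

Derivation:
|px - cx| = |-1 - (-2)| = 1
|py - cy| = |0 - 0| = 0
|pz - cz| = |1 - 2| = 1
distance = (1+0+1)/2 = 2/2 = 1
radius = 1; distance == radius -> yes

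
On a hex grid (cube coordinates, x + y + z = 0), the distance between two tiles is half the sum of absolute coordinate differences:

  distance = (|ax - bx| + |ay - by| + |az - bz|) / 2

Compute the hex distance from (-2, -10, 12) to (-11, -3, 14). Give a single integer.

|ax - bx| = |-2 - (-11)| = 9
|ay - by| = |-10 - (-3)| = 7
|az - bz| = |12 - 14| = 2
distance = (9 + 7 + 2) / 2 = 18 / 2 = 9

Answer: 9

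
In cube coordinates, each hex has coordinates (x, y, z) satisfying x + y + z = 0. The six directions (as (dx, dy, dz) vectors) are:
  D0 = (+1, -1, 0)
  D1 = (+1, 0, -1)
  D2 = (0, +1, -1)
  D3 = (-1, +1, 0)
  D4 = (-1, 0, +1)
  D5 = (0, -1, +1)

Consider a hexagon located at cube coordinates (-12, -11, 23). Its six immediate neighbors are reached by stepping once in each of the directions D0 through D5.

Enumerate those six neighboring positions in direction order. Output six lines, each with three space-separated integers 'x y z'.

Answer: -11 -12 23
-11 -11 22
-12 -10 22
-13 -10 23
-13 -11 24
-12 -12 24

Derivation:
Center: (-12, -11, 23). Add each direction:
  D0: (-12, -11, 23) + (1, -1, 0) = (-11, -12, 23)
  D1: (-12, -11, 23) + (1, 0, -1) = (-11, -11, 22)
  D2: (-12, -11, 23) + (0, 1, -1) = (-12, -10, 22)
  D3: (-12, -11, 23) + (-1, 1, 0) = (-13, -10, 23)
  D4: (-12, -11, 23) + (-1, 0, 1) = (-13, -11, 24)
  D5: (-12, -11, 23) + (0, -1, 1) = (-12, -12, 24)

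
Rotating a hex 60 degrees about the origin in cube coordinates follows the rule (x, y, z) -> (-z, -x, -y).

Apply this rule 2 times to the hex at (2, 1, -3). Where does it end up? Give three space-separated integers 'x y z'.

Answer: 1 -3 2

Derivation:
Start: (2, 1, -3)
Step 1: (2, 1, -3) -> (-(-3), -(2), -(1)) = (3, -2, -1)
Step 2: (3, -2, -1) -> (-(-1), -(3), -(-2)) = (1, -3, 2)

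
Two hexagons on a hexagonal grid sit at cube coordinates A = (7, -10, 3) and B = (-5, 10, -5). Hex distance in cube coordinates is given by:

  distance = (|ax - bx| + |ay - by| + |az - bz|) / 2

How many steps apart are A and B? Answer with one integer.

|ax - bx| = |7 - (-5)| = 12
|ay - by| = |-10 - 10| = 20
|az - bz| = |3 - (-5)| = 8
distance = (12 + 20 + 8) / 2 = 40 / 2 = 20

Answer: 20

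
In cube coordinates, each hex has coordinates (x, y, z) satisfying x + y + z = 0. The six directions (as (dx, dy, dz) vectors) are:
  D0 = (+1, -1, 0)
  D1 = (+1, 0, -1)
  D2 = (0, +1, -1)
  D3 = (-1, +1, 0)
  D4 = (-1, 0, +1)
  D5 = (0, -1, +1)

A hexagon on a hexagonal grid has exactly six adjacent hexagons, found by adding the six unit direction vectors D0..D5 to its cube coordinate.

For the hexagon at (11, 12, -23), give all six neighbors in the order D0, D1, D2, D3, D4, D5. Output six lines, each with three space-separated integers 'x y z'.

Answer: 12 11 -23
12 12 -24
11 13 -24
10 13 -23
10 12 -22
11 11 -22

Derivation:
Center: (11, 12, -23). Add each direction:
  D0: (11, 12, -23) + (1, -1, 0) = (12, 11, -23)
  D1: (11, 12, -23) + (1, 0, -1) = (12, 12, -24)
  D2: (11, 12, -23) + (0, 1, -1) = (11, 13, -24)
  D3: (11, 12, -23) + (-1, 1, 0) = (10, 13, -23)
  D4: (11, 12, -23) + (-1, 0, 1) = (10, 12, -22)
  D5: (11, 12, -23) + (0, -1, 1) = (11, 11, -22)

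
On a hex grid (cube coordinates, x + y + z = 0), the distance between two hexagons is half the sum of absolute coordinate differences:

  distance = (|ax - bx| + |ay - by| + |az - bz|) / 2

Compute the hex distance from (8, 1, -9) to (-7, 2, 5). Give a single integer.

|ax - bx| = |8 - (-7)| = 15
|ay - by| = |1 - 2| = 1
|az - bz| = |-9 - 5| = 14
distance = (15 + 1 + 14) / 2 = 30 / 2 = 15

Answer: 15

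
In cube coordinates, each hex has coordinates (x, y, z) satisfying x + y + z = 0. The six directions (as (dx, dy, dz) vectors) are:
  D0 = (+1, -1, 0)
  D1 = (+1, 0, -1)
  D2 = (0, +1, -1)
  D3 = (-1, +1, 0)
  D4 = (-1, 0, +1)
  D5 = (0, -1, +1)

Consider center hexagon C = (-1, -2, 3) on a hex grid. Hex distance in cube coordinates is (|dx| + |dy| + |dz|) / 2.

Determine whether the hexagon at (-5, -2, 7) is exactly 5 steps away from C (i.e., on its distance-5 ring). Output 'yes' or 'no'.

Answer: no

Derivation:
|px - cx| = |-5 - (-1)| = 4
|py - cy| = |-2 - (-2)| = 0
|pz - cz| = |7 - 3| = 4
distance = (4+0+4)/2 = 8/2 = 4
radius = 5; distance != radius -> no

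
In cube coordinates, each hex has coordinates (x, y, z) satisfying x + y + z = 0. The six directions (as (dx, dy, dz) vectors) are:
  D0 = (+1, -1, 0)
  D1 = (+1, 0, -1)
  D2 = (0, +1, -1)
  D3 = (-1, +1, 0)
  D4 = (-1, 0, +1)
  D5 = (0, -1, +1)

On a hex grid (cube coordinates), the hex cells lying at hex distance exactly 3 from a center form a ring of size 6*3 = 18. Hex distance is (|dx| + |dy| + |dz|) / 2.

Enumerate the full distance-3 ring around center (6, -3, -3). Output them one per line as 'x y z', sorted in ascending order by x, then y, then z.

Answer: 3 -3 0
3 -2 -1
3 -1 -2
3 0 -3
4 -4 0
4 0 -4
5 -5 0
5 0 -5
6 -6 0
6 0 -6
7 -6 -1
7 -1 -6
8 -6 -2
8 -2 -6
9 -6 -3
9 -5 -4
9 -4 -5
9 -3 -6

Derivation:
Walk ring at distance 3 from (6, -3, -3):
Start at center + D4*3 = (3, -3, 0)
  hex 0: (3, -3, 0)
  hex 1: (4, -4, 0)
  hex 2: (5, -5, 0)
  hex 3: (6, -6, 0)
  hex 4: (7, -6, -1)
  hex 5: (8, -6, -2)
  hex 6: (9, -6, -3)
  hex 7: (9, -5, -4)
  hex 8: (9, -4, -5)
  hex 9: (9, -3, -6)
  hex 10: (8, -2, -6)
  hex 11: (7, -1, -6)
  hex 12: (6, 0, -6)
  hex 13: (5, 0, -5)
  hex 14: (4, 0, -4)
  hex 15: (3, 0, -3)
  hex 16: (3, -1, -2)
  hex 17: (3, -2, -1)
Sorted: 18 hexes.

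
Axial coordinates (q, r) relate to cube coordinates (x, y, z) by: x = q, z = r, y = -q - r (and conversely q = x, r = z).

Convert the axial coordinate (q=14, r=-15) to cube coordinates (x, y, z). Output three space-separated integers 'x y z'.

Answer: 14 1 -15

Derivation:
x = q = 14
z = r = -15
y = -x - z = -(14) - (-15) = 1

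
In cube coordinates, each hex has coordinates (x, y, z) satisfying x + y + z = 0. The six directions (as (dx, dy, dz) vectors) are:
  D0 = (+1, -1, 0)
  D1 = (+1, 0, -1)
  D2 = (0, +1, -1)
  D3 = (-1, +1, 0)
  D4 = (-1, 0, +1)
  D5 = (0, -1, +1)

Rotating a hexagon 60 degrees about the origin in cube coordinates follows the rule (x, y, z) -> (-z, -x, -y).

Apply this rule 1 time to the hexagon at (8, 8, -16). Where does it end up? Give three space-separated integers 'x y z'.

Answer: 16 -8 -8

Derivation:
Start: (8, 8, -16)
Step 1: (8, 8, -16) -> (-(-16), -(8), -(8)) = (16, -8, -8)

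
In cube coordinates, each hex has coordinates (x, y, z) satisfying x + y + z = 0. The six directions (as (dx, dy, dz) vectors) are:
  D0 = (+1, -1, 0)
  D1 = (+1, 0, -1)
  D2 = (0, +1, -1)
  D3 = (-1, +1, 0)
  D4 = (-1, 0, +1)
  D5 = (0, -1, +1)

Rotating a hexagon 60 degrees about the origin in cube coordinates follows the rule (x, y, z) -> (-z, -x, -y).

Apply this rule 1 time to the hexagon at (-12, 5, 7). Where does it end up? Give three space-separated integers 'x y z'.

Answer: -7 12 -5

Derivation:
Start: (-12, 5, 7)
Step 1: (-12, 5, 7) -> (-(7), -(-12), -(5)) = (-7, 12, -5)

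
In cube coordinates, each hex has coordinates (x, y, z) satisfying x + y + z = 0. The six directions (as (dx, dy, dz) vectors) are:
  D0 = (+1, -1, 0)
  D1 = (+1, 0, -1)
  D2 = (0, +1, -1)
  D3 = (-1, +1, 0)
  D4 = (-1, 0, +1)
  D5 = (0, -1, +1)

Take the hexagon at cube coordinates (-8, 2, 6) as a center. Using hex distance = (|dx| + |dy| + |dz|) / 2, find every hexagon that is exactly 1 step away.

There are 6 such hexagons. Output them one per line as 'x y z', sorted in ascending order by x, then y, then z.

Walk ring at distance 1 from (-8, 2, 6):
Start at center + D4*1 = (-9, 2, 7)
  hex 0: (-9, 2, 7)
  hex 1: (-8, 1, 7)
  hex 2: (-7, 1, 6)
  hex 3: (-7, 2, 5)
  hex 4: (-8, 3, 5)
  hex 5: (-9, 3, 6)
Sorted: 6 hexes.

Answer: -9 2 7
-9 3 6
-8 1 7
-8 3 5
-7 1 6
-7 2 5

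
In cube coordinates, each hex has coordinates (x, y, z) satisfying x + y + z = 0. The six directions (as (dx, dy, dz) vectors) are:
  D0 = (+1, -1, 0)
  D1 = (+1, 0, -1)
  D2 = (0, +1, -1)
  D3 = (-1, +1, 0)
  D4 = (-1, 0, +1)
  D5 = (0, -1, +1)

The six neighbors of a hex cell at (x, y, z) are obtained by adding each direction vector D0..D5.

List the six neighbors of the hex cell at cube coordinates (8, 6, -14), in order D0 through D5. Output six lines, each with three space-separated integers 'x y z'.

Center: (8, 6, -14). Add each direction:
  D0: (8, 6, -14) + (1, -1, 0) = (9, 5, -14)
  D1: (8, 6, -14) + (1, 0, -1) = (9, 6, -15)
  D2: (8, 6, -14) + (0, 1, -1) = (8, 7, -15)
  D3: (8, 6, -14) + (-1, 1, 0) = (7, 7, -14)
  D4: (8, 6, -14) + (-1, 0, 1) = (7, 6, -13)
  D5: (8, 6, -14) + (0, -1, 1) = (8, 5, -13)

Answer: 9 5 -14
9 6 -15
8 7 -15
7 7 -14
7 6 -13
8 5 -13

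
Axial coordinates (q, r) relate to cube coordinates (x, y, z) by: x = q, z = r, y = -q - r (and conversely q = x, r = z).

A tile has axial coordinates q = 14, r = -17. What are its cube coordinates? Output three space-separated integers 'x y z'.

Answer: 14 3 -17

Derivation:
x = q = 14
z = r = -17
y = -x - z = -(14) - (-17) = 3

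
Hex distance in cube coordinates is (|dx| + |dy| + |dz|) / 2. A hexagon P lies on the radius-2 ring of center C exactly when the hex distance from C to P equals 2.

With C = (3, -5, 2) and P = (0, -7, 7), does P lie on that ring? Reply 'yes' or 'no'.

Answer: no

Derivation:
|px - cx| = |0 - 3| = 3
|py - cy| = |-7 - (-5)| = 2
|pz - cz| = |7 - 2| = 5
distance = (3+2+5)/2 = 10/2 = 5
radius = 2; distance != radius -> no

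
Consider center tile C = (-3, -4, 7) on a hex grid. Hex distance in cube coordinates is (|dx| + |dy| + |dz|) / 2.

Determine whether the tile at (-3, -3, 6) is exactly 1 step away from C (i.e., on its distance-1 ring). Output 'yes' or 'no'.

|px - cx| = |-3 - (-3)| = 0
|py - cy| = |-3 - (-4)| = 1
|pz - cz| = |6 - 7| = 1
distance = (0+1+1)/2 = 2/2 = 1
radius = 1; distance == radius -> yes

Answer: yes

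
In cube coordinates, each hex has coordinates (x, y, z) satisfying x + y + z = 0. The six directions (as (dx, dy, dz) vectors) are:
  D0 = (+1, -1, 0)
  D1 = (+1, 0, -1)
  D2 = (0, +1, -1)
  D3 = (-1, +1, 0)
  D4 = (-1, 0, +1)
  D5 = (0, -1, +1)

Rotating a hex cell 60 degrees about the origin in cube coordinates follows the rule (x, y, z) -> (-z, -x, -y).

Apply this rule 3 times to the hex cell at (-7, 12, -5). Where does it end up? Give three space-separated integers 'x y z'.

Start: (-7, 12, -5)
Step 1: (-7, 12, -5) -> (-(-5), -(-7), -(12)) = (5, 7, -12)
Step 2: (5, 7, -12) -> (-(-12), -(5), -(7)) = (12, -5, -7)
Step 3: (12, -5, -7) -> (-(-7), -(12), -(-5)) = (7, -12, 5)

Answer: 7 -12 5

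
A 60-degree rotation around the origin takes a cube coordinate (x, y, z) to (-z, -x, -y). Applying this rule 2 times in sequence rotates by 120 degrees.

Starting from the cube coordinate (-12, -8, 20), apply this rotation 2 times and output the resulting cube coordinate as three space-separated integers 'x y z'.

Start: (-12, -8, 20)
Step 1: (-12, -8, 20) -> (-(20), -(-12), -(-8)) = (-20, 12, 8)
Step 2: (-20, 12, 8) -> (-(8), -(-20), -(12)) = (-8, 20, -12)

Answer: -8 20 -12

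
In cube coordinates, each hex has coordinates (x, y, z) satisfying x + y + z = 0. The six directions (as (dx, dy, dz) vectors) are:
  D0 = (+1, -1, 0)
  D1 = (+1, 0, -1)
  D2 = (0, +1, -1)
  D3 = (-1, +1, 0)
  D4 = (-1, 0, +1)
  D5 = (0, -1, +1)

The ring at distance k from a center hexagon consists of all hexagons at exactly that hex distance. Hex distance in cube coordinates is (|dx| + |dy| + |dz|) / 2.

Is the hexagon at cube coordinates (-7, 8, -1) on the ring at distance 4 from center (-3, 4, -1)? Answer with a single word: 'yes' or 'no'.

|px - cx| = |-7 - (-3)| = 4
|py - cy| = |8 - 4| = 4
|pz - cz| = |-1 - (-1)| = 0
distance = (4+4+0)/2 = 8/2 = 4
radius = 4; distance == radius -> yes

Answer: yes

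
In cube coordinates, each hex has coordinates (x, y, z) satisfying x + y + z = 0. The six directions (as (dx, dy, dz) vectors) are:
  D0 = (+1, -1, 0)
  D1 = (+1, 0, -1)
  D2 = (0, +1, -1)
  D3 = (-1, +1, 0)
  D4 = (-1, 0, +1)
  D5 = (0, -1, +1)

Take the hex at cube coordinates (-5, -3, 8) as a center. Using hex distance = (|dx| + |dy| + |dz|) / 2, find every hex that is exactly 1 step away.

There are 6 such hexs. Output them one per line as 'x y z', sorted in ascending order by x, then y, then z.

Walk ring at distance 1 from (-5, -3, 8):
Start at center + D4*1 = (-6, -3, 9)
  hex 0: (-6, -3, 9)
  hex 1: (-5, -4, 9)
  hex 2: (-4, -4, 8)
  hex 3: (-4, -3, 7)
  hex 4: (-5, -2, 7)
  hex 5: (-6, -2, 8)
Sorted: 6 hexes.

Answer: -6 -3 9
-6 -2 8
-5 -4 9
-5 -2 7
-4 -4 8
-4 -3 7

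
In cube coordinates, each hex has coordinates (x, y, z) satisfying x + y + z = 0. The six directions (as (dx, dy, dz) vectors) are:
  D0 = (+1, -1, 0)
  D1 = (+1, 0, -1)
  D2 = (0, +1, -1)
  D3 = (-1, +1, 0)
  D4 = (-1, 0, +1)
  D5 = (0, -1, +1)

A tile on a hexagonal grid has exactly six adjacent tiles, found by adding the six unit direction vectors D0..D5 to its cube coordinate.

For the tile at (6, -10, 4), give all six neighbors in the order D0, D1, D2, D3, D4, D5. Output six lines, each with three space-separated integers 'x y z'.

Answer: 7 -11 4
7 -10 3
6 -9 3
5 -9 4
5 -10 5
6 -11 5

Derivation:
Center: (6, -10, 4). Add each direction:
  D0: (6, -10, 4) + (1, -1, 0) = (7, -11, 4)
  D1: (6, -10, 4) + (1, 0, -1) = (7, -10, 3)
  D2: (6, -10, 4) + (0, 1, -1) = (6, -9, 3)
  D3: (6, -10, 4) + (-1, 1, 0) = (5, -9, 4)
  D4: (6, -10, 4) + (-1, 0, 1) = (5, -10, 5)
  D5: (6, -10, 4) + (0, -1, 1) = (6, -11, 5)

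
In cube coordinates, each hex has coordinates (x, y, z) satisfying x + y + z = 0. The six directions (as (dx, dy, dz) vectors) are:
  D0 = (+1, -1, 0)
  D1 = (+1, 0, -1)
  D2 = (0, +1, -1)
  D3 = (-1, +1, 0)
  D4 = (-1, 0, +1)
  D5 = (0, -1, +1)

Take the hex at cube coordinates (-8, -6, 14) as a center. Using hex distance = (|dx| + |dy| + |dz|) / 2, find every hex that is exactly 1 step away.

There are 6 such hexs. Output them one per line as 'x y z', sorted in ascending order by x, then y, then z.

Walk ring at distance 1 from (-8, -6, 14):
Start at center + D4*1 = (-9, -6, 15)
  hex 0: (-9, -6, 15)
  hex 1: (-8, -7, 15)
  hex 2: (-7, -7, 14)
  hex 3: (-7, -6, 13)
  hex 4: (-8, -5, 13)
  hex 5: (-9, -5, 14)
Sorted: 6 hexes.

Answer: -9 -6 15
-9 -5 14
-8 -7 15
-8 -5 13
-7 -7 14
-7 -6 13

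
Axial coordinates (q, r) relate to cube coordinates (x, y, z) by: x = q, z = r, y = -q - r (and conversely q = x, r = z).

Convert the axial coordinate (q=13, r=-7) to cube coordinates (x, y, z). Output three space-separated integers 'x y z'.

Answer: 13 -6 -7

Derivation:
x = q = 13
z = r = -7
y = -x - z = -(13) - (-7) = -6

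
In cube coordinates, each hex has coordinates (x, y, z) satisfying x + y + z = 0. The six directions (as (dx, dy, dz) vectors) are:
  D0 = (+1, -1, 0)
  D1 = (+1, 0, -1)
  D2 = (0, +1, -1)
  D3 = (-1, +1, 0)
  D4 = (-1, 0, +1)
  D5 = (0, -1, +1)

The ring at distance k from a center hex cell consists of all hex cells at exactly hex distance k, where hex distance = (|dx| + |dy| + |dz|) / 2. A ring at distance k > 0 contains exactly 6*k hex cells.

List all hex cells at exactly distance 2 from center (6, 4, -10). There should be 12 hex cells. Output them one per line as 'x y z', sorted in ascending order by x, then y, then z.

Answer: 4 4 -8
4 5 -9
4 6 -10
5 3 -8
5 6 -11
6 2 -8
6 6 -12
7 2 -9
7 5 -12
8 2 -10
8 3 -11
8 4 -12

Derivation:
Walk ring at distance 2 from (6, 4, -10):
Start at center + D4*2 = (4, 4, -8)
  hex 0: (4, 4, -8)
  hex 1: (5, 3, -8)
  hex 2: (6, 2, -8)
  hex 3: (7, 2, -9)
  hex 4: (8, 2, -10)
  hex 5: (8, 3, -11)
  hex 6: (8, 4, -12)
  hex 7: (7, 5, -12)
  hex 8: (6, 6, -12)
  hex 9: (5, 6, -11)
  hex 10: (4, 6, -10)
  hex 11: (4, 5, -9)
Sorted: 12 hexes.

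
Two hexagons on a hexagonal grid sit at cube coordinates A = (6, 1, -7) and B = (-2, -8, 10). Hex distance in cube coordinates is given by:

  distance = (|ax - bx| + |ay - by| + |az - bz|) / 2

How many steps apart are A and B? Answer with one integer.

|ax - bx| = |6 - (-2)| = 8
|ay - by| = |1 - (-8)| = 9
|az - bz| = |-7 - 10| = 17
distance = (8 + 9 + 17) / 2 = 34 / 2 = 17

Answer: 17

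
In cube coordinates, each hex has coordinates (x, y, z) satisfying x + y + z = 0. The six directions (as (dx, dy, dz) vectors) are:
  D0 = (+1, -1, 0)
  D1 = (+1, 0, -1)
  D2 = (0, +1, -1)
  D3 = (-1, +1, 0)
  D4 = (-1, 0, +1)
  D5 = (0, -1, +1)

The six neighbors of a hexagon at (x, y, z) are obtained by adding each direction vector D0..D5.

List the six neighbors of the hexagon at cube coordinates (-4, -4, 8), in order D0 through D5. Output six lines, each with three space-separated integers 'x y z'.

Center: (-4, -4, 8). Add each direction:
  D0: (-4, -4, 8) + (1, -1, 0) = (-3, -5, 8)
  D1: (-4, -4, 8) + (1, 0, -1) = (-3, -4, 7)
  D2: (-4, -4, 8) + (0, 1, -1) = (-4, -3, 7)
  D3: (-4, -4, 8) + (-1, 1, 0) = (-5, -3, 8)
  D4: (-4, -4, 8) + (-1, 0, 1) = (-5, -4, 9)
  D5: (-4, -4, 8) + (0, -1, 1) = (-4, -5, 9)

Answer: -3 -5 8
-3 -4 7
-4 -3 7
-5 -3 8
-5 -4 9
-4 -5 9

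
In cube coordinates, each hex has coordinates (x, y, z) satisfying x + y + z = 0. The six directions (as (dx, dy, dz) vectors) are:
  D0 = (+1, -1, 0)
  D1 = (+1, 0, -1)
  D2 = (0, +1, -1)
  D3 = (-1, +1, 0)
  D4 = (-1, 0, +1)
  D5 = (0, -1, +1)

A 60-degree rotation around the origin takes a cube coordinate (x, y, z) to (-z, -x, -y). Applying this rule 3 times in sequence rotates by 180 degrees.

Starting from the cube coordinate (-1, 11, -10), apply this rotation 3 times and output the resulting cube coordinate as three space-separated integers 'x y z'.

Start: (-1, 11, -10)
Step 1: (-1, 11, -10) -> (-(-10), -(-1), -(11)) = (10, 1, -11)
Step 2: (10, 1, -11) -> (-(-11), -(10), -(1)) = (11, -10, -1)
Step 3: (11, -10, -1) -> (-(-1), -(11), -(-10)) = (1, -11, 10)

Answer: 1 -11 10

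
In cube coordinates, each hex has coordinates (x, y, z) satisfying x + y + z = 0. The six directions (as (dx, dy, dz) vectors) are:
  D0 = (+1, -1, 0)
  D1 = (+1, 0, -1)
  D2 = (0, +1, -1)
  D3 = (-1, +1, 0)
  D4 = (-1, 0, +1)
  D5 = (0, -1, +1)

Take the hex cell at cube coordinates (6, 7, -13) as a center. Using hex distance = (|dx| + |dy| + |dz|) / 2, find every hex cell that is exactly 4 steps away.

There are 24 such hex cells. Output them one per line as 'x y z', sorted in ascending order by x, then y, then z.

Walk ring at distance 4 from (6, 7, -13):
Start at center + D4*4 = (2, 7, -9)
  hex 0: (2, 7, -9)
  hex 1: (3, 6, -9)
  hex 2: (4, 5, -9)
  hex 3: (5, 4, -9)
  hex 4: (6, 3, -9)
  hex 5: (7, 3, -10)
  hex 6: (8, 3, -11)
  hex 7: (9, 3, -12)
  hex 8: (10, 3, -13)
  hex 9: (10, 4, -14)
  hex 10: (10, 5, -15)
  hex 11: (10, 6, -16)
  hex 12: (10, 7, -17)
  hex 13: (9, 8, -17)
  hex 14: (8, 9, -17)
  hex 15: (7, 10, -17)
  hex 16: (6, 11, -17)
  hex 17: (5, 11, -16)
  hex 18: (4, 11, -15)
  hex 19: (3, 11, -14)
  hex 20: (2, 11, -13)
  hex 21: (2, 10, -12)
  hex 22: (2, 9, -11)
  hex 23: (2, 8, -10)
Sorted: 24 hexes.

Answer: 2 7 -9
2 8 -10
2 9 -11
2 10 -12
2 11 -13
3 6 -9
3 11 -14
4 5 -9
4 11 -15
5 4 -9
5 11 -16
6 3 -9
6 11 -17
7 3 -10
7 10 -17
8 3 -11
8 9 -17
9 3 -12
9 8 -17
10 3 -13
10 4 -14
10 5 -15
10 6 -16
10 7 -17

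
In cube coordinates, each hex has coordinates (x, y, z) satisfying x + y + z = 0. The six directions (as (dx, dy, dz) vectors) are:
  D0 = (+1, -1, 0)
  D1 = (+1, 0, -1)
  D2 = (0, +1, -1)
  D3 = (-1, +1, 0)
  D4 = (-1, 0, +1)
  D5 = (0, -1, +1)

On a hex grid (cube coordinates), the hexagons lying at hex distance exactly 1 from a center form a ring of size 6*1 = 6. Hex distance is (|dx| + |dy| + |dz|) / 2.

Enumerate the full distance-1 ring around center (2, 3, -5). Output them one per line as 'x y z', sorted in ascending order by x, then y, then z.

Answer: 1 3 -4
1 4 -5
2 2 -4
2 4 -6
3 2 -5
3 3 -6

Derivation:
Walk ring at distance 1 from (2, 3, -5):
Start at center + D4*1 = (1, 3, -4)
  hex 0: (1, 3, -4)
  hex 1: (2, 2, -4)
  hex 2: (3, 2, -5)
  hex 3: (3, 3, -6)
  hex 4: (2, 4, -6)
  hex 5: (1, 4, -5)
Sorted: 6 hexes.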